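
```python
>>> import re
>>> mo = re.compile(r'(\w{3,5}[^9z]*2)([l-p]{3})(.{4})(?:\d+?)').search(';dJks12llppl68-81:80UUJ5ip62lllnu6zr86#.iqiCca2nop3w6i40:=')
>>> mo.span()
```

Pattern: 3 to 5 of a word character, then zero or more of any character except [9z], then the literal '2' (captured); then exactly 3 of a character in [l-p] (captured); then exactly 4 of any character (captured); then one or more of a digit (lazy) (non-capturing group).
`search` walks the string left to right and returns the first match it finds.
The match spans [30:55] → 'lnu6zr86#.iqiCca2nop3w6i4'.
Captured: group 1 = 'lnu6zr86#.iqiCca2', group 2 = 'nop', group 3 = '3w6i'.

(30, 55)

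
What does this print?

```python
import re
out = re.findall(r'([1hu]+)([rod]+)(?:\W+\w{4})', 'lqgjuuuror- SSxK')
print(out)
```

[('uuu', 'ror')]

This matches one or more of one of [1hu] (captured); then one or more of one of [rod] (captured); then one or more of a non-word character, then exactly 4 of a word character (non-capturing group).
Walking the string: at [4:16] match 'uuuror- SSxK', groups = ('uuu', 'ror').
`findall` packs the 2 group values into a tuple for every match.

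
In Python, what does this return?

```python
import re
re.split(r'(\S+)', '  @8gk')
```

['  ', '@8gk', '']

Pattern: one or more of a non-whitespace character (captured).
Matches to split on: at [2:6] → '@8gk'.
The group in the pattern means `split` returns the separators' captures alongside the pieces.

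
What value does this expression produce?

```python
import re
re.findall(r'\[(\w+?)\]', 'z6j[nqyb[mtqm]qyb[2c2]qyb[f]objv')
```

['mtqm', '2c2', 'f']

Walking the string: at [8:14] match '[mtqm]', group 1 = 'mtqm'; at [17:22] match '[2c2]', group 1 = '2c2'; at [25:28] match '[f]', group 1 = 'f'.
Because there's exactly one group, `findall` drops the full match and keeps group 1 from each hit.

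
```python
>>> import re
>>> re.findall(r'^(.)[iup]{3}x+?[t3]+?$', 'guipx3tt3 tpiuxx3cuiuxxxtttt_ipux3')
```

[]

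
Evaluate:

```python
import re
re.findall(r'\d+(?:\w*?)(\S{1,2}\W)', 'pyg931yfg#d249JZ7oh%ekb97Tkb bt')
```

['fg#', 'oh%', 'kb ']

The pattern matches one or more of a digit; then zero or more of a word character (lazy) (non-capturing group); then 1 to 2 of a non-whitespace character, then a non-word character (captured).
The `?` after the quantifier makes it lazy — it takes as little as possible before letting the rest of the pattern try.
Matches: at [3:10] match '931yfg#', group 1 = 'fg#'; at [11:20] match '249JZ7oh%', group 1 = 'oh%'; at [23:29] match '97Tkb ', group 1 = 'kb '.
`findall` collects group 1 from each match (3 total).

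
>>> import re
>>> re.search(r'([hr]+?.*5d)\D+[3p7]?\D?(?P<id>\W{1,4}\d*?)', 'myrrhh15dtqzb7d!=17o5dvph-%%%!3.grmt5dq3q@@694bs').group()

With the lazy modifier that quantifier settles for the fewest repetitions that let the rest of the pattern succeed (the atoms after it are unaffected and can still be greedy).
The match spans [2:43] → 'rrhh15dtqzb7d!=17o5dvph-%%%!3.grmt5dq3q@@'.

'rrhh15dtqzb7d!=17o5dvph-%%%!3.grmt5dq3q@@'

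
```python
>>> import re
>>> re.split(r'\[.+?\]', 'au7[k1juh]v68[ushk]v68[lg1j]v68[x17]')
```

['au7', 'v68', 'v68', 'v68', '']

The `?` after the quantifier makes it lazy — it takes as little as possible before letting the rest of the pattern try.
Each match becomes a cut point; 5 segments remain.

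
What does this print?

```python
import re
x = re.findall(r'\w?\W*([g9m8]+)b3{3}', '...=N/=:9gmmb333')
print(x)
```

['9gmm']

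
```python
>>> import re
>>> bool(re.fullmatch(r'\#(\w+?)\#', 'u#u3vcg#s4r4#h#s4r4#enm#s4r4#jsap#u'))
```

False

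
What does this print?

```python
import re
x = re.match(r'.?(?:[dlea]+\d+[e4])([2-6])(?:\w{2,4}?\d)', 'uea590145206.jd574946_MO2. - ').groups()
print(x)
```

('5',)

The match spans [0:12] → 'uea590145206'.
Captured: group 1 = '5'.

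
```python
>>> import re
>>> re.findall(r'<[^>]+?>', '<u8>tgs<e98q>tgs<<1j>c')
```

`findall` yields the raw match text (3 of them) because the pattern has no groups.

['<u8>', '<e98q>', '<<1j>']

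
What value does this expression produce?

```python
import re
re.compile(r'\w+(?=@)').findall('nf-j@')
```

The `(?=…)`/`(?<=…)` assertion just peeks at neighbouring text; it doesn't advance the match position.
Matches: at [3:4] → 'j'.
No capturing groups, so `findall` returns the 1 full match string.

['j']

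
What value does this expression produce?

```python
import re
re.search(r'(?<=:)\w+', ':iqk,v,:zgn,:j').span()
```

(1, 4)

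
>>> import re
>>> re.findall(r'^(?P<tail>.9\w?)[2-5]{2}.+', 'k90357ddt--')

['k90']

Pattern: anchored at the start of the string; then any character, then the literal '9', then optionally a word character (captured as 'tail'); then exactly 2 of a character in [2-5], then one or more of any character.
Scanning left to right: at [0:11] match 'k90357ddt--', group 1 = 'k90'.
Because there's exactly one group, `findall` drops the full match and keeps group 1 from the one hit.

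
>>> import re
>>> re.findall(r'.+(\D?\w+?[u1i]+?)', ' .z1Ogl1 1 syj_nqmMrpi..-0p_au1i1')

Pattern: one or more of any character; then optionally a non-digit, then one or more of a word character (lazy), then one or more of one of [u1i] (lazy) (captured).
One capturing group, so `findall` returns just the captured substring from the one match — 1 in all.

['i1']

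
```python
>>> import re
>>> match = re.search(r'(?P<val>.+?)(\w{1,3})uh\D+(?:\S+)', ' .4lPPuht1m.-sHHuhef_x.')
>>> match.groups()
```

(' .4', 'lPP')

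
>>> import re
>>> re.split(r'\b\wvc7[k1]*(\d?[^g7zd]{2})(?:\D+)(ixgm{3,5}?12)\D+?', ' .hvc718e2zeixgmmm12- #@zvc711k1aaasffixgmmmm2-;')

[' .', '8e2', 'ixgmmm12', ' #@zvc711k1aaasffixgmmmm2-;']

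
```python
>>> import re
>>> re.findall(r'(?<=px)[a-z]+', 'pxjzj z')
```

The positive lookaround only admits positions where the adjacent text matches; those characters stay outside the span.
Since nothing is captured, `findall` lists the 1 matched substring directly.

['jzj']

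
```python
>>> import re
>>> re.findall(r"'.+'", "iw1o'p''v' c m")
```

["'p''v'"]

Walking the string: at [4:10] → "'p''v'".
No capturing groups, so `findall` returns the 1 full match string.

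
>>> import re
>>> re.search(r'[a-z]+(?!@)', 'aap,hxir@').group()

'aap'

Because the assertion is negative and zero-width, positions next to the forbidden text are skipped.
`re.search` tries every starting position until one works.
The match spans [0:3] → 'aap'.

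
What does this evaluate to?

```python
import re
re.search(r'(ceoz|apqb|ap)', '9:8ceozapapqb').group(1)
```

Unlike `match`, `search` isn't anchored — it looks for the pattern anywhere in the string.
The match spans [3:7] → 'ceoz'.
Captured: group 1 = 'ceoz'.

'ceoz'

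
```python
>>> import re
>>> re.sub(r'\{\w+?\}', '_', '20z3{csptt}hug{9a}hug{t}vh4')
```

'20z3_hug_hug_vh4'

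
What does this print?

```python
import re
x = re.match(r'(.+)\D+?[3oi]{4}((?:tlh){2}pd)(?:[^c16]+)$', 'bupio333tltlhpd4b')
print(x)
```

`match` is anchored at position 0; if the pattern doesn't fit there, it returns None.
Here position 0 doesn't satisfy it, so the call returns None.

None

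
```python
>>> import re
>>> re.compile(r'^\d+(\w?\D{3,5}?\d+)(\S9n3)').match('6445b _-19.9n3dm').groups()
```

Pattern: anchored at the start of the string; then one or more of a digit; then optionally a word character, then 3 to 5 of a non-digit (lazy), then one or more of a digit (captured); then a non-whitespace character, then the literal '9n3' (captured).
`re.match` won't scan ahead — the pattern has to work from the very first character.
The match spans [0:14] → '6445b _-19.9n3'.
Captured: group 1 = 'b _-19', group 2 = '.9n3'.

('b _-19', '.9n3')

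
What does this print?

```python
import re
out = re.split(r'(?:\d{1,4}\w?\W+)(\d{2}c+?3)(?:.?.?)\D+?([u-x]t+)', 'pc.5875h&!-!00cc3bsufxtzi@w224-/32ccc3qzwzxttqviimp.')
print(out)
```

['pc.', '00cc3', 'xt', 'zi@w', '32ccc3', 'xtt', 'qviimp.']

The pattern matches 1 to 4 of a digit, then optionally a word character, then one or more of a non-word character (non-capturing group); then exactly 2 of a digit, then one or more of a literal 'c' (lazy), then a literal '3' (captured); then optionally any character, then optionally any character (non-capturing group); then one or more of a non-digit (lazy); then a character in [u-x], then one or more of a literal 't' (captured).
Matches to split on: at [3:23] → '5875h&!-!00cc3bsufxt'; at [27:45] → '224-/32ccc3qzwzxtt'.
Because the pattern has a capturing group, `split` also inserts each captured text between the pieces.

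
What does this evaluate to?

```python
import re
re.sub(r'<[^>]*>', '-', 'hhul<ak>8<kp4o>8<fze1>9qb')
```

Matches: at [4:8] → '<ak>'; at [9:15] → '<kp4o>'; at [16:22] → '<fze1>'.
`sub` substitutes '-' at each match site.

'hhul-8-8-9qb'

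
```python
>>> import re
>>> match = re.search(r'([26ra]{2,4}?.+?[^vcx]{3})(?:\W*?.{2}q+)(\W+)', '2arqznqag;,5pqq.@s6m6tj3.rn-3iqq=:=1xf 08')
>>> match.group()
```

A non-greedy quantifier consumes as few characters as it can — just enough that the remainder of the pattern still matches from where it stops; whatever follows it matches normally.
The match spans [0:17] → '2arqznqag;,5pqq.@'.

'2arqznqag;,5pqq.@'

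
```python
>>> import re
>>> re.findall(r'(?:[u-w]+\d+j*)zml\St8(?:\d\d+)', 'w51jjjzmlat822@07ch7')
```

No capturing groups, so `findall` returns the 1 full match string.

['w51jjjzmlat822']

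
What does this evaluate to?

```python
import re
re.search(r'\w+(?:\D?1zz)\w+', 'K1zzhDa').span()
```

The pattern matches one or more of a word character; then optionally a non-digit, then the literal '1zz' (non-capturing group); then one or more of a word character.
Unlike `match`, `search` isn't anchored — it looks for the pattern anywhere in the string.
The match spans [0:7] → 'K1zzhDa'.

(0, 7)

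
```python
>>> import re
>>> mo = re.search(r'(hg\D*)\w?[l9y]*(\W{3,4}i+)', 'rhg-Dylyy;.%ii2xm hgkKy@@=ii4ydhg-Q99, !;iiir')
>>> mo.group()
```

'hg-Dylyy;.%ii'

Pattern: the literal 'hg', then zero or more of a non-digit (captured); then optionally a word character, then zero or more of one of [l9y]; then 3 to 4 of a non-word character, then one or more of the literal 'i' (captured).
Unlike `match`, `search` isn't anchored — it looks for the pattern anywhere in the string.
The match spans [1:14] → 'hg-Dylyy;.%ii'.
Captured: group 1 = 'hg-Dylyy', group 2 = ';.%ii'.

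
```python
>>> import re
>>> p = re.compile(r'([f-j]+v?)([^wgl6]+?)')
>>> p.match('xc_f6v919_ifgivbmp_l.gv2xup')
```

None

With `match`, the pattern is implicitly anchored at the beginning.
Here the string doesn't start with a match, so the call returns None.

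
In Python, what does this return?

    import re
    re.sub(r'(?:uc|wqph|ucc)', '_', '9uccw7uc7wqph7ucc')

Alternation tries branches left to right and keeps the first one that lets the overall match succeed at that position.
Matches: at [1:3] → 'uc'; at [6:8] → 'uc'; at [9:13] → 'wqph'; at [14:16] → 'uc'.
`sub` substitutes '_' at each match site.

'9_cw7_7_7_c'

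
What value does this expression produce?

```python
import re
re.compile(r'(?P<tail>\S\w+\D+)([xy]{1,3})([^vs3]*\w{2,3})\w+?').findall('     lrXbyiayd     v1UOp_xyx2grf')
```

[('lrXbyia', 'y', 'd     v1U'), ('p_xy', 'x', '2gr')]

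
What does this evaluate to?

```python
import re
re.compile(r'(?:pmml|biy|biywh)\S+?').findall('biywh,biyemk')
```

Alternation tries branches left to right and keeps the first one that lets the overall match succeed at that position.
Since nothing is captured, `findall` lists the 2 matched substrings directly.

['biyw', 'biye']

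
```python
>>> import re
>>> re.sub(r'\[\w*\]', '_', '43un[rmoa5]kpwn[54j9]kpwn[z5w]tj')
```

'43un_kpwn_kpwn_tj'

Matches: at [4:11] → '[rmoa5]'; at [15:21] → '[54j9]'; at [25:30] → '[z5w]'.
Every occurrence is swapped for '_'.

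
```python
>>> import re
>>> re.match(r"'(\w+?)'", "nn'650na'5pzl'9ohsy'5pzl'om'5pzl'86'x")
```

None

With `match`, the pattern is implicitly anchored at the beginning.
Here the string doesn't start with a match, so the call returns None.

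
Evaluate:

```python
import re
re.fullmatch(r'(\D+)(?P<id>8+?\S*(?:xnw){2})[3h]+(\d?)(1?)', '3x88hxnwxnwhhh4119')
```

`re.fullmatch` is like wrapping the pattern in `^…$` (in single-line mode).
Here there's no way to consume every character, so the call returns None.

None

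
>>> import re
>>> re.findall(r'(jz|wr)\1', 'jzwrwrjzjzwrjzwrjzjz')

A backreference is literal: `\1` must see the identical characters the first group matched.
Because there's exactly one group, `findall` drops the full match and keeps group 1 from each hit.

['wr', 'jz', 'jz']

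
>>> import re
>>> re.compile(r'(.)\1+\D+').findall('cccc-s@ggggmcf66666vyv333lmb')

['c', '6', '3']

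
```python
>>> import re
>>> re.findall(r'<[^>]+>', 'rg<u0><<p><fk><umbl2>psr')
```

No capturing groups, so `findall` returns the 4 full match strings.

['<u0>', '<<p>', '<fk>', '<umbl2>']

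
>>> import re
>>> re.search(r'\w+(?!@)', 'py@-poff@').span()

(0, 1)

A negative assertion filters positions out without eating any characters.
The match spans [0:1] → 'p'.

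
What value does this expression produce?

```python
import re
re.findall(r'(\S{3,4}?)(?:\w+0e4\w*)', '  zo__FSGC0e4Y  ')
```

['zo_']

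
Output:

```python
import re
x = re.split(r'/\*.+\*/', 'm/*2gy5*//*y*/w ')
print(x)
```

['m', 'w ']

Each match becomes a cut point; 2 segments remain.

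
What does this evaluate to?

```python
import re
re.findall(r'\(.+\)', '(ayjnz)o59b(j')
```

['(ayjnz)']

No capturing groups, so `findall` returns the 1 full match string.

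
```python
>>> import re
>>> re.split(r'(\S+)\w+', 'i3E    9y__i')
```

This matches one or more of a non-whitespace character (captured); then one or more of a word character.
With a capturing group present, the delimiter's captured portion is kept in the result list.

['', 'i3', '    ', '9y__', '']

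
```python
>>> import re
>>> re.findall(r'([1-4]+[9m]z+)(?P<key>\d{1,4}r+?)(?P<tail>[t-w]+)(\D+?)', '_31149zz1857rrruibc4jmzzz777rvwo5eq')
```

[('31149zz', '1857rrr', 'u', 'i')]

With the lazy modifier that quantifier settles for the fewest repetitions that let the rest of the pattern succeed (the atoms after it are unaffected and can still be greedy).
With 4 capturing groups, `findall` returns a 4-tuple per match.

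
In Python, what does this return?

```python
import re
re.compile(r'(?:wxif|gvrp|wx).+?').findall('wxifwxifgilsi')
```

`|` is ordered: at each position the engine commits to the first alternative that works.
`findall` yields the raw match text (1 of them) because the pattern has no groups.

['wxifw']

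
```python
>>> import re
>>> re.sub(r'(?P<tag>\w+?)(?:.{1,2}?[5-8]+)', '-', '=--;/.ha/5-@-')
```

The pattern matches one or more of a word character (lazy) (captured as 'tag'); then 1 to 2 of any character (lazy), then one or more of a character in [5-8] (non-capturing group).
Matches: at [6:10] → 'ha/5'.
Every occurrence is swapped for '-'.

'=--;/.--@-'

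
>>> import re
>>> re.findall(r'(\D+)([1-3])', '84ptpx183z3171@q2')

Pattern: one or more of a non-digit (captured); then a character in [1-3] (captured).
Matches: at [2:7] match 'ptpx1', groups = ('ptpx', '1'); at [9:11] match 'z3', groups = ('z', '3'); at [14:17] match '@q2', groups = ('@q', '2').
`findall` packs the 2 group values into a tuple for every match.

[('ptpx', '1'), ('z', '3'), ('@q', '2')]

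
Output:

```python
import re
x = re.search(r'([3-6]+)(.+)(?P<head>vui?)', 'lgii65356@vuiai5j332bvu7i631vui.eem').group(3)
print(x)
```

vui

The match spans [4:31] → '65356@vuiai5j332bvu7i631vui'.
Captured: group 1 = '65356', group 2 = '@vuiai5j332bvu7i631', group 3 = 'vui'.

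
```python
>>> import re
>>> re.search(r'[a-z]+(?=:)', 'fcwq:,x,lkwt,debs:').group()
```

Because the assertion is zero-width, the text it checks is not consumed and won't appear in the result.
`search` walks the string left to right and returns the first match it finds.
The match spans [0:4] → 'fcwq'.

'fcwq'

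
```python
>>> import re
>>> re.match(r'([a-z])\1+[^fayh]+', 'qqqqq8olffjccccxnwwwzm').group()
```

'qqqqq8ol'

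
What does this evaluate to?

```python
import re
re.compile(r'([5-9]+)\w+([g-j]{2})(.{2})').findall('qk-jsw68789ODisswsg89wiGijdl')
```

[('68789', 'ij', 'dl')]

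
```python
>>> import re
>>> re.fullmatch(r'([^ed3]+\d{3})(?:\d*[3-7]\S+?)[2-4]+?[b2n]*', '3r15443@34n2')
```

`re.fullmatch` is like wrapping the pattern in `^…$` (in single-line mode).
Here the pattern can't cover the whole string, so the call returns None.

None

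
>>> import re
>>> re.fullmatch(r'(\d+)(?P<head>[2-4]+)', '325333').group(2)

The pattern matches one or more of a digit (captured); then one or more of a character in [2-4] (captured as 'head').
For `fullmatch`, every character of the input must be accounted for by the pattern.
The match spans [0:6] → '325333'.
Captured: group 1 = '32533', group 2 = '3'.

'3'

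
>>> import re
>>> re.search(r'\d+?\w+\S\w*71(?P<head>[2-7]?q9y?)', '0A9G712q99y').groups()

('2q9',)

The match spans [0:9] → '0A9G712q9'.
Captured: group 1 = '2q9'.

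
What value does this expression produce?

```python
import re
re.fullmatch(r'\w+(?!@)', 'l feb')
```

None

`(?!…)`/`(?<!…)` only lets a position through if the neighbouring text does NOT match; no characters are consumed.
For `fullmatch`, every character of the input must be accounted for by the pattern.
Here the string isn't matched end-to-end, so the call returns None.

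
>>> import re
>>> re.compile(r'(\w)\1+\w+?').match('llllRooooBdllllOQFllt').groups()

A backreference is literal: `\1` must see the identical characters the first group matched.
`re.match` won't scan ahead — the pattern has to work from the very first character.
The match spans [0:5] → 'llllR'.
Captured: group 1 = 'l'.

('l',)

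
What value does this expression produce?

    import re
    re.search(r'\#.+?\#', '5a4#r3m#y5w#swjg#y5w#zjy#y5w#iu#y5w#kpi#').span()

(3, 8)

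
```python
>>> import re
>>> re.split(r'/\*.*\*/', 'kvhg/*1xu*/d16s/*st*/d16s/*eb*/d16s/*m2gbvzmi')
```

['kvhg', 'd16s/*m2gbvzmi']

`split` removes every match and returns the 2 fragments in between.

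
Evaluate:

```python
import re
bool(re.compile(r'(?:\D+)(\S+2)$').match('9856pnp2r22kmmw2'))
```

Pattern: one or more of a non-digit (non-capturing group); then one or more of a non-whitespace character, then the literal '2' (captured); then anchored at the end.
`match` is anchored at position 0; if the pattern doesn't fit there, it returns None.
Here the string doesn't start with a match, so the call returns None, and `bool(None)` is False.

False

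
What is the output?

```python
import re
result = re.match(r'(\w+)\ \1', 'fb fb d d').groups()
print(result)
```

The match spans [0:5] → 'fb fb'.
Captured: group 1 = 'fb'.

('fb',)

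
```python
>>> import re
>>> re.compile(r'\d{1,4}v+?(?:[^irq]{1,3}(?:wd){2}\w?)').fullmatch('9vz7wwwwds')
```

`fullmatch` succeeds only if the pattern covers the string from start to end.
Here there's no way to consume every character, so the call returns None.

None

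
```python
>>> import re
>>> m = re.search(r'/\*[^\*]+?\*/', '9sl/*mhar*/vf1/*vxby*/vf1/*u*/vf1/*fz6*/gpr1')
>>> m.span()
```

`re.search` scans for the first position where the pattern succeeds.
The match spans [3:11] → '/*mhar*/'.

(3, 11)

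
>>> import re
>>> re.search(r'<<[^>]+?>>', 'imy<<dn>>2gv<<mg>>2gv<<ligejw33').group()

The match spans [3:9] → '<<dn>>'.

'<<dn>>'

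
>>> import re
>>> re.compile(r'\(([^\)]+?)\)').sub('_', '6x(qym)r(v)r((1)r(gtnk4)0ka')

Matches: at [2:7] → '(qym)'; at [8:11] → '(v)'; at [12:16] → '((1)'; at [17:24] → '(gtnk4)'.
Every occurrence is swapped for '_'.

'6x_r_r_r_0ka'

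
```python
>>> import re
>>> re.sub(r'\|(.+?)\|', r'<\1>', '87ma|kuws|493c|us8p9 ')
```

'87ma<kuws>493c|us8p9 '

Matches: at [4:10] → '|kuws|'.
The replacement refers to a captured group, so each match is rewritten using its own captured text.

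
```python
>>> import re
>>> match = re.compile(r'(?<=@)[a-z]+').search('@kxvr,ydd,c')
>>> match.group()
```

'kxvr'

The positive lookaround only admits positions where the adjacent text matches; those characters stay outside the span.
The match spans [1:5] → 'kxvr'.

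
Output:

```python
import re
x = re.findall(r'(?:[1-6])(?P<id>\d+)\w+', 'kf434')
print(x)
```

['3']

The pattern matches a character in [1-6] (non-capturing group); then one or more of a digit (captured as 'id'); then one or more of a word character.
Walking the string: at [2:5] match '434', group 1 = '3'.
One capturing group, so `findall` returns just the captured substring from the one match — 1 in all.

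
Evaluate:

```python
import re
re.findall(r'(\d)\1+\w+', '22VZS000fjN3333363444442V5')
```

['2']

The backreference `\1` re-matches whatever the first group consumed, character for character.
`findall` collects group 1 from the one match (1 total).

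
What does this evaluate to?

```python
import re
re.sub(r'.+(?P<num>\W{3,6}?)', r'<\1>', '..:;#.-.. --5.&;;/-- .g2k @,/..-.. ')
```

'<.. >'

Pattern: one or more of any character; then 3 to 6 of a non-word character (lazy) (captured as 'num').
Matches: at [0:35] → '..:;#.-.. --5.&;;/-- .g2k @,/..-.. '.
The replacement refers to a captured group, so each match is rewritten using its own captured text.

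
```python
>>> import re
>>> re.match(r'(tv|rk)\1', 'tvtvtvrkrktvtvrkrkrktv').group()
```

`\1` is not a pattern — it's the concrete string captured by group 1, re-applied verbatim.
With `match`, the pattern is implicitly anchored at the beginning.
The match spans [0:4] → 'tvtv'.
Captured: group 1 = 'tv'.

'tvtv'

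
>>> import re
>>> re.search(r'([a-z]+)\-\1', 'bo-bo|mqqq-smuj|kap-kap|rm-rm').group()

'bo-bo'

After group 1 captures some text, `\1` only succeeds where that same text appears again.
The match spans [0:5] → 'bo-bo'.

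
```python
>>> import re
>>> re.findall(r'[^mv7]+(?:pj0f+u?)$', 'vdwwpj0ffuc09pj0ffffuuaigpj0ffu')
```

['dwwpj0ffuc09pj0ffffuuaigpj0ffu']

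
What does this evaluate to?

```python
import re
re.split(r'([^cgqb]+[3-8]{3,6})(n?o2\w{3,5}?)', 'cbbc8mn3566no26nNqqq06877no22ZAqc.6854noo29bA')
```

['cbbc', '8mn3566', 'no26nN', 'qqq', '06877', 'no22ZA', 'qc.6854noo29bA']

This matches one or more of any character except [cgqb], then 3 to 6 of a character in [3-8] (captured); then optionally a literal 'n', then the literal 'o2', then 3 to 5 of a word character (lazy) (captured).
With the lazy modifier that quantifier settles for the fewest repetitions that let the rest of the pattern succeed (the atoms after it are unaffected and can still be greedy).
Matches to split on: at [4:17] → '8mn3566no26nN'; at [20:31] → '06877no22ZA'.
With a capturing group present, the delimiter's captured portion is kept in the result list.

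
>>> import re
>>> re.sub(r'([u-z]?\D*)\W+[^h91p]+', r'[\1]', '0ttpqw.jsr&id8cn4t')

'0[ttpqw.jsr]'

Pattern: optionally a character in [u-z], then zero or more of a non-digit (captured); then one or more of a non-word character; then one or more of any character except [h91p].
`\1` in the replacement pulls in group 1's text for each match.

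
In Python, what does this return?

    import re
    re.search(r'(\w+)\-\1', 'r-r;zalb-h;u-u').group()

`\1` is not a pattern — it's the concrete string captured by group 1, re-applied verbatim.
`search` walks the string left to right and returns the first match it finds.
The match spans [0:3] → 'r-r'.
Captured: group 1 = 'r'.

'r-r'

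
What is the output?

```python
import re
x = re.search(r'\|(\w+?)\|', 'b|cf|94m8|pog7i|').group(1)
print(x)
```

`re.search` scans for the first position where the pattern succeeds.
The match spans [1:5] → '|cf|'.
Captured: group 1 = 'cf'.

cf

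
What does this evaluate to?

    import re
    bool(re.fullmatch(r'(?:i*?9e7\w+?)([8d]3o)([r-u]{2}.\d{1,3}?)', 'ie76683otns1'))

`fullmatch` succeeds only if the pattern covers the string from start to end.
Here the pattern can't cover the whole string, so the call returns None, and `bool(None)` is False.

False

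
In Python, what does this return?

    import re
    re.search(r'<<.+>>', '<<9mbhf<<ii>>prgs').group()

'<<9mbhf<<ii>>'

The match spans [0:13] → '<<9mbhf<<ii>>'.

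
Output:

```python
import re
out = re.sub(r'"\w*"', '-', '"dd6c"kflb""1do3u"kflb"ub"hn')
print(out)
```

-kflb-1do3u-ub"hn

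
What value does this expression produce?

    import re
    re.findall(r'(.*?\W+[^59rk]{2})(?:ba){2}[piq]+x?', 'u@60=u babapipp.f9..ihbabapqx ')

['u@60=u ', '.f9..ih']

Pattern: zero or more of any character (lazy), then one or more of a non-word character, then exactly 2 of any character except [59rk] (captured); then the literal 'ba' repeated 2 times, then one or more of one of [piq], then optionally the literal 'x'.
A `+?`/`*?`/`{m,n}?` starts at its minimum and grows only as far as needed for what follows to match.
Walking the string: at [0:15] match 'u@60=u babapipp', group 1 = 'u@60=u '; at [15:29] match '.f9..ihbabapqx', group 1 = '.f9..ih'.
Because there's exactly one group, `findall` drops the full match and keeps group 1 from each hit.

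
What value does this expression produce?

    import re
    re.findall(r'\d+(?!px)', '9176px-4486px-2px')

`(?!…)`/`(?<!…)` only lets a position through if the neighbouring text does NOT match; no characters are consumed.
Scanning left to right: at [0:3] → '917'; at [7:10] → '448'.
Since nothing is captured, `findall` lists the 2 matched substrings directly.

['917', '448']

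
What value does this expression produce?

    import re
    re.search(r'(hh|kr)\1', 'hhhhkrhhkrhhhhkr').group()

After group 1 captures some text, `\1` only succeeds where that same text appears again.
The match spans [0:4] → 'hhhh'.

'hhhh'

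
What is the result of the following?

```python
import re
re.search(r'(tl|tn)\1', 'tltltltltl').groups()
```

The match spans [0:4] → 'tltl'.
Captured: group 1 = 'tl'.

('tl',)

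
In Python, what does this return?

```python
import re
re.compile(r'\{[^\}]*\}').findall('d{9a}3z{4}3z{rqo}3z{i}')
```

['{9a}', '{4}', '{rqo}', '{i}']

No capturing groups, so `findall` returns the 4 full match strings.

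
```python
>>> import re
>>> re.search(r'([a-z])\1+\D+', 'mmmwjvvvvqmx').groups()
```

A backreference is literal: `\1` must see the identical characters the first group matched.
`re.search` tries every starting position until one works.
The match spans [0:12] → 'mmmwjvvvvqmx'.
Captured: group 1 = 'm'.

('m',)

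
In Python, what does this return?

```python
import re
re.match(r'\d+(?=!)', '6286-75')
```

None

The `(?=…)`/`(?<=…)` assertion just peeks at neighbouring text; it doesn't advance the match position.
`match` is anchored at position 0; if the pattern doesn't fit there, it returns None.
Here the string doesn't start with a match, so the call returns None.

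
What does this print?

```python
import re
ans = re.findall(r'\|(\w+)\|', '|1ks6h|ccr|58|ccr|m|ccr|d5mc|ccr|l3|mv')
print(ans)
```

One capturing group, so `findall` returns just the captured substring from each match — 5 in all.

['1ks6h', '58', 'm', 'd5mc', 'l3']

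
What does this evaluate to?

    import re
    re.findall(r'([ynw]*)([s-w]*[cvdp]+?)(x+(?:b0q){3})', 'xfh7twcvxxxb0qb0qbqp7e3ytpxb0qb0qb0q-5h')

The pattern matches zero or more of one of [ynw] (captured); then zero or more of a character in [s-w], then one or more of one of [cvdp] (lazy) (captured); then one or more of a literal 'x', then the literal 'b0q' repeated 3 times (captured).
With 3 capturing groups, `findall` returns a 3-tuple per match.

[('y', 'tp', 'xb0qb0qb0q')]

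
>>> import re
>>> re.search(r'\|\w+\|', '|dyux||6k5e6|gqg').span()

(0, 6)

The match spans [0:6] → '|dyux|'.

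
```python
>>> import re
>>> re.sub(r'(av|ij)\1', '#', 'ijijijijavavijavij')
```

`\1` is not a pattern — it's the concrete string captured by group 1, re-applied verbatim.
Matches: at [0:4] → 'ijij'; at [4:8] → 'ijij'; at [8:12] → 'avav'.
Each match is replaced by '#'.

'###ijavij'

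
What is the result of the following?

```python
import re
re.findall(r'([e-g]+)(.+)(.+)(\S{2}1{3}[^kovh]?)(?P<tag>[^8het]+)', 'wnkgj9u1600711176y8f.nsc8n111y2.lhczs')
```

The pattern matches one or more of a character in [e-g] (captured); then one or more of any character (captured); then one or more of any character (captured); then exactly 2 of a non-whitespace character, then exactly 3 of a literal '1', then optionally any character except [kovh] (captured); then one or more of any character except [8het] (captured as 'tag').
Scanning left to right: at [3:33] match 'gj9u1600711176y8f.nsc8n111y2.l', groups = ('g', 'j9u1600711176y8f.ns', 'c', '8n111y', '2.l').
`findall` packs the 5 group values into a tuple for every match.

[('g', 'j9u1600711176y8f.ns', 'c', '8n111y', '2.l')]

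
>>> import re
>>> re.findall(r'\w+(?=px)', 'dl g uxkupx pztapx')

['uxku', 'pzta']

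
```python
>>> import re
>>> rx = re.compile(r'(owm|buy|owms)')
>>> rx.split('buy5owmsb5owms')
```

['', 'buy', '5', 'owm', 'sb5', 'owm', 's']

Alternation isn't longest-match — the leftmost alternative that fits at this position is chosen.
Matches to split on: at [0:3] → 'buy'; at [4:7] → 'owm'; at [10:13] → 'owm'.
With a capturing group present, the delimiter's captured portion is kept in the result list.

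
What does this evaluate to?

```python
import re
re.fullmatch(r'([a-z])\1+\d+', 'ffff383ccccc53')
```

After group 1 captures some text, `\1` only succeeds where that same text appears again.
`re.fullmatch` requires the pattern to consume the entire string.
Here there's no way to consume every character, so the call returns None.

None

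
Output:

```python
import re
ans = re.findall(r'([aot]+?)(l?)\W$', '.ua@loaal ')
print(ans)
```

[('oaa', 'l')]

Pattern: one or more of one of [aot] (lazy) (captured); then optionally a literal 'l' (captured); then a non-word character; then anchored at the end.
Scanning left to right: at [5:10] match 'oaal ', groups = ('oaa', 'l').
`findall` packs the 2 group values into a tuple for every match.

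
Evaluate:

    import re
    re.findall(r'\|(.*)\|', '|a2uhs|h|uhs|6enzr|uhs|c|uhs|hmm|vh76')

['a2uhs|h|uhs|6enzr|uhs|c|uhs|hmm']

`findall` collects group 1 from the one match (1 total).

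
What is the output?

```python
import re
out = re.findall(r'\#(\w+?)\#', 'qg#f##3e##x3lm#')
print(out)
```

['f', '3e', 'x3lm']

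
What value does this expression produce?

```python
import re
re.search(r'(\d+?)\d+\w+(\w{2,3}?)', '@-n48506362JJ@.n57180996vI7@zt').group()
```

Pattern: one or more of a digit (lazy) (captured); then one or more of a digit, then one or more of a word character; then 2 to 3 of a word character (lazy) (captured).
`re.search` scans for the first position where the pattern succeeds.
The match spans [3:13] → '48506362JJ'.
Captured: group 1 = '4', group 2 = 'JJ'.

'48506362JJ'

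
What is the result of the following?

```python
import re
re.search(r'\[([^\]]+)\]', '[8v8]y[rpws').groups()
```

('8v8',)

`re.search` tries every starting position until one works.
The match spans [0:5] → '[8v8]'.
Captured: group 1 = '8v8'.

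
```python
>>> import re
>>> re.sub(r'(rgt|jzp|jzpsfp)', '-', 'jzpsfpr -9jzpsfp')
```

'-sfpr -9-sfp'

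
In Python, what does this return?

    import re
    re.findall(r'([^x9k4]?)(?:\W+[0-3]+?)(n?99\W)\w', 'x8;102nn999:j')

[]

Pattern: optionally any character except [x9k4] (captured); then one or more of a non-word character, then one or more of a character in [0-3] (lazy) (non-capturing group); then optionally a literal 'n', then the literal '99', then a non-word character (captured); then a word character.
`findall` packs the 2 group values into a tuple for every match.
Nothing in the string satisfies the pattern, so the list is empty.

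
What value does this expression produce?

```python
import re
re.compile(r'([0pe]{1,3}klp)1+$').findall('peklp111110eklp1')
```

['0eklp']

This matches 1 to 3 of one of [0pe], then the literal 'klp' (captured); then one or more of a literal '1'; then anchored at the end.
Walking the string: at [10:16] match '0eklp1', group 1 = '0eklp'.
One capturing group, so `findall` returns just the captured substring from the one match — 1 in all.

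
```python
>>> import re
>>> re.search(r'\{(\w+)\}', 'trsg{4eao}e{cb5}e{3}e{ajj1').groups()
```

Unlike `match`, `search` isn't anchored — it looks for the pattern anywhere in the string.
The match spans [4:10] → '{4eao}'.
Captured: group 1 = '4eao'.

('4eao',)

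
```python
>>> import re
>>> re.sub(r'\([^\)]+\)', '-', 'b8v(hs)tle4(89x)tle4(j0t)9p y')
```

'b8v-tle4-tle4-9p y'

Matches: at [3:7] → '(hs)'; at [11:16] → '(89x)'; at [20:25] → '(j0t)'.
`sub` substitutes '-' at each match site.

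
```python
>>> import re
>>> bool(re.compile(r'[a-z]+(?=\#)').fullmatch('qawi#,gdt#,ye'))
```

False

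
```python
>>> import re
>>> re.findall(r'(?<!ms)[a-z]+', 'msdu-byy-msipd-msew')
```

The negative lookahead/lookbehind blocks any match where the forbidden context is present.
Matches: at [0:4] → 'msdu'; at [5:8] → 'byy'; at [9:14] → 'msipd'; at [15:19] → 'msew'.
`findall` yields the raw match text (4 of them) because the pattern has no groups.

['msdu', 'byy', 'msipd', 'msew']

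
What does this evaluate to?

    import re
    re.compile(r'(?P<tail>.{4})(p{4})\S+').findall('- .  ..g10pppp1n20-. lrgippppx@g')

[('.g10', 'pppp'), ('lrgi', 'pppp')]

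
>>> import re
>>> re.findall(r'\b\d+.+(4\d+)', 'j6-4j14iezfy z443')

['43']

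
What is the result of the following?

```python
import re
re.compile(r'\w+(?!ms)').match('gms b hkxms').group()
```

'gms'

`(?!…)`/`(?<!…)` only lets a position through if the neighbouring text does NOT match; no characters are consumed.
`re.match` only tries the pattern at the start of the string.
The match spans [0:3] → 'gms'.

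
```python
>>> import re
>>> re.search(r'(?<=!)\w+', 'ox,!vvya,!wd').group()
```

'vvya'

The `(?=…)`/`(?<=…)` assertion just peeks at neighbouring text; it doesn't advance the match position.
`search` walks the string left to right and returns the first match it finds.
The match spans [4:8] → 'vvya'.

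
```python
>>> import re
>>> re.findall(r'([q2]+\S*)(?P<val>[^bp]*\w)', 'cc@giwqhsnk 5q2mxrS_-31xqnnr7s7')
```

[('qhsnk', ' 5q2mxrS_-31xqnnr7s7')]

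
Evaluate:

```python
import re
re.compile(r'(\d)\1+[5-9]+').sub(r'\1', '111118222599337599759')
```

A backreference is literal: `\1` must see the identical characters the first group matched.
`\1` in the replacement pulls in group 1's text for each match.

'123'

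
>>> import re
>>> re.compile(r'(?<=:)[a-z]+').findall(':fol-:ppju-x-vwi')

['fol', 'ppju']

The `(?=…)`/`(?<=…)` assertion just peeks at neighbouring text; it doesn't advance the match position.
Since nothing is captured, `findall` lists the 2 matched substrings directly.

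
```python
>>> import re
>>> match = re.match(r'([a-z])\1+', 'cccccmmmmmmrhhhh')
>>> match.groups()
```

`\1` is not a pattern — it's the concrete string captured by group 1, re-applied verbatim.
`re.match` only tries the pattern at the start of the string.
The match spans [0:5] → 'ccccc'.
Captured: group 1 = 'c'.

('c',)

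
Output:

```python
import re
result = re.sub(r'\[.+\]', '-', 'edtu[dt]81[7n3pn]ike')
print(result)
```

edtu-ike

Matches: at [4:17] → '[dt]81[7n3pn]'.
Each match is replaced by '-'.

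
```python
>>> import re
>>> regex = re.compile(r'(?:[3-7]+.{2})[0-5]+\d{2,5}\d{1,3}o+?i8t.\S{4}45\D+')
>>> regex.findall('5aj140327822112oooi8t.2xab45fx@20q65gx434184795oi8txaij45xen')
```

This matches one or more of a character in [3-7], then exactly 2 of any character (non-capturing group); then one or more of a character in [0-5], then 2 to 5 of a digit, then 1 to 3 of a digit; then one or more of a literal 'o' (lazy); then the literal 'i8t', then any character; then exactly 4 of a non-whitespace character, then the literal '45', then one or more of a non-digit.
Matches: at [0:31] → '5aj140327822112oooi8t.2xab45fx@'.
No capturing groups, so `findall` returns the 1 full match string.

['5aj140327822112oooi8t.2xab45fx@']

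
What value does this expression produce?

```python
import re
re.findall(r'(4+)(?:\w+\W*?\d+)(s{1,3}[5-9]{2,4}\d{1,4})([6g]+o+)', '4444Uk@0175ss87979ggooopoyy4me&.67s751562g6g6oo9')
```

[('4444', 'ss87979', 'ggooo'), ('4', 's751562', 'g6g6oo')]

`findall` packs the 3 group values into a tuple for every match.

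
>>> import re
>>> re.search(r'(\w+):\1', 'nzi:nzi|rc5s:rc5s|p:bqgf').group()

A backreference is literal: `\1` must see the identical characters the first group matched.
`re.search` tries every starting position until one works.
The match spans [0:7] → 'nzi:nzi'.
Captured: group 1 = 'nzi'.

'nzi:nzi'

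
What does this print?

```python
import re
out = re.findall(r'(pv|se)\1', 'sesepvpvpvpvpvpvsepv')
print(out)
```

['se', 'pv', 'pv', 'pv']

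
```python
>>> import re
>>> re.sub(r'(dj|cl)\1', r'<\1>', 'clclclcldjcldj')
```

After group 1 captures some text, `\1` only succeeds where that same text appears again.
Matches: at [0:4] → 'clcl'; at [4:8] → 'clcl'.
Each match is replaced using the text its own group 1 captured.

'<cl><cl>djcldj'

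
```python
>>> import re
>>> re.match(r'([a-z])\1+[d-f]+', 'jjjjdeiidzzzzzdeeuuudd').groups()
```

`\1` is not a pattern — it's the concrete string captured by group 1, re-applied verbatim.
`match` is anchored at position 0; if the pattern doesn't fit there, it returns None.
The match spans [0:6] → 'jjjjde'.
Captured: group 1 = 'j'.

('j',)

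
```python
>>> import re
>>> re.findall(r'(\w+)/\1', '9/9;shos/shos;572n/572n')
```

A backreference is literal: `\1` must see the identical characters the first group matched.
Matches: at [0:3] match '9/9', group 1 = '9'; at [4:13] match 'shos/shos', group 1 = 'shos'; at [14:23] match '572n/572n', group 1 = '572n'.
With a single group, `findall` returns only what that group captured — 3 items.

['9', 'shos', '572n']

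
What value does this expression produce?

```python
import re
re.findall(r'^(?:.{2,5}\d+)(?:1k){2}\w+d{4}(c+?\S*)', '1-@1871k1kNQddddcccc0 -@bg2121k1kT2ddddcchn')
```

The pattern matches anchored at the start of the string; then 2 to 5 of any character, then one or more of a digit (non-capturing group); then the literal '1k' repeated 2 times, then one or more of a word character, then exactly 4 of a literal 'd'; then one or more of the literal 'c' (lazy), then zero or more of a non-whitespace character (captured).
With a single group, `findall` returns only what that group captured — 1 item.

['cccc0']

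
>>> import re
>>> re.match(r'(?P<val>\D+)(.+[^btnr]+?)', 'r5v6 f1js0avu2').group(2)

Pattern: one or more of a non-digit (captured as 'val'); then one or more of any character, then one or more of any character except [btnr] (lazy) (captured).
With `match`, the pattern is implicitly anchored at the beginning.
The match spans [0:14] → 'r5v6 f1js0avu2'.
Captured: group 1 = 'r', group 2 = '5v6 f1js0avu2'.

'5v6 f1js0avu2'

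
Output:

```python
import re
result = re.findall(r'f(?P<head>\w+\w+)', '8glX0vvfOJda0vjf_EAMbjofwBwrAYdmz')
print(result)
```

['OJda0vjf_EAMbjofwBwrAYdmz']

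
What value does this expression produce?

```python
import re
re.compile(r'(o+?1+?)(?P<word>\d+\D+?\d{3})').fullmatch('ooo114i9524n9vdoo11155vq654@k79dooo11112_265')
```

`re.fullmatch` requires the pattern to consume the entire string.
Here there's no way to consume every character, so the call returns None.

None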